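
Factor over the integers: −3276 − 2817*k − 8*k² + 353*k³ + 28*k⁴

Among the possible rational roots, k = −13/7 is a root, so (7*k + 13) divides it; the quotient is 4*k³ + 43*k² − 81*k − 252.
Next, k = −7/4 is a root, so (4*k + 7) divides it; the quotient is k² + 9*k − 36.
The remaining quadratic factors as (k + 12)(k − 3).

(4*k + 7)*(7*k + 13)*(k + 12)*(k − 3)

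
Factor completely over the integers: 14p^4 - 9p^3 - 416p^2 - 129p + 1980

(2p - 11)(7p - 15)(p + 3)(p + 4)

Among the possible rational roots, p = 15/7 is a root, so (7p - 15) divides it; the quotient is 2p^3 + 3p^2 - 53p - 132.
Then p = -4 is a root, so (p + 4) divides it; the quotient is 2p^2 - 5p - 33.
The remaining quadratic factors as (2p - 11)(p + 3).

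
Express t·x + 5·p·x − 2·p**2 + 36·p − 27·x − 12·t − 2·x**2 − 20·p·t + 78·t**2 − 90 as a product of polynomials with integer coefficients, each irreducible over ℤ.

Group: −p·(2·p − 6·t − x − 6) + (−13·t + 2·x + 15)·(2·p − 6·t − x − 6); both groups contain (2·p − 6·t − x − 6).

−(2·p − 6·t − x − 6)·(p + 13·t − 2·x − 15)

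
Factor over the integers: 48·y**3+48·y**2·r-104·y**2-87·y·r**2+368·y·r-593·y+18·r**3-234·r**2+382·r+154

Group: 3·y·(16·y**2-16·y·r+40·y+3·r**2-32·r-11) + (6·r-14)·(16·y**2-16·y·r+40·y+3·r**2-32·r-11); both groups contain (16·y**2-16·y·r+40·y+3·r**2-32·r-11), so (3·y+6·r-14) is a factor with cofactor 16·y**2-16·y·r+40·y+3·r**2-32·r-11.
The cofactor groups again: 16·y**2-16·y·r+40·y+3·r**2-32·r-11 = 4·y·(4·y-r+11) + (-3·r-1)·(4·y-r+11); both groups contain (4·y-r+11), giving (4·y-3·r-1)·(4·y-r+11).

(4·y-3·r-1)·(4·y-r+11)·(3·y+6·r-14)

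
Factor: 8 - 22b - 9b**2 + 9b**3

Testing divisors of the constant over divisors of the leading coefficient, b = 1/3 is a root, giving the factor (3b - 1) and quotient 3b**2 - 2b - 8.
The remaining quadratic factors as (b - 2)(3b + 4).

(3b + 4)(3b - 1)(b - 2)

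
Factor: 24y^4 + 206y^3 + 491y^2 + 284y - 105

(2y + 3)(3y + 7)(4y - 1)(y + 5)

Trying the rational-root candidates, y = -5 is a root, giving the factor (y + 5) and quotient 24y^3 + 86y^2 + 61y - 21.
Next, y = -3/2 is a root, so (2y + 3) is a factor; dividing leaves 12y^2 + 25y - 7.
The remaining quadratic factors as (4y - 1)(3y + 7).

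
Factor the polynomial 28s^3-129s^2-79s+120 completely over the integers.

Trying the rational-root candidates, s = 5 is a root, so (s-5) divides it; the quotient is 28s^2+11s-24.
The remaining quadratic factors as (4s-3)(7s+8).

(4s-3)(7s+8)(s-5)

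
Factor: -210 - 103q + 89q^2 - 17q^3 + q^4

By the rational root theorem, q = -1 is a root, so (q + 1) is a factor; dividing leaves q^3 - 18q^2 + 107q - 210.
Continuing, q = 6 is a root, giving the factor (q - 6) and quotient q^2 - 12q + 35.
The remaining quadratic factors as (q - 5)(q - 7).

(q + 1)(q - 5)(q - 6)(q - 7)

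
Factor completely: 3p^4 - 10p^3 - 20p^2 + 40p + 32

(3p + 2)(p + 2)(p - 2)(p - 4)

Trying the rational-root candidates, p = 4 is a root, so (p - 4) is a factor; dividing leaves 3p^3 + 2p^2 - 12p - 8.
Continuing, p = -2/3 is a root, so (3p + 2) divides it; the quotient is p^2 - 4.
The remaining quadratic factors as (p + 2)(p - 2).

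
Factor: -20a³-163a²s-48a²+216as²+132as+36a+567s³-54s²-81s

-(4a-9s)(5a+7s-3)(a+9s+3)

Group: a(-20a²+17as+12a+63s²-27s) + (9s+3)(-20a²+17as+12a+63s²-27s); both groups contain (-20a²+17as+12a+63s²-27s), so (a+9s+3) is a factor with cofactor -20a²+17as+12a+63s²-27s.
The cofactor groups again: -20a²+17as+12a+63s²-27s = -5a(4a-9s) + (-7s+3)(4a-9s); both groups contain (4a-9s), giving -(5a+7s-3)(4a-9s).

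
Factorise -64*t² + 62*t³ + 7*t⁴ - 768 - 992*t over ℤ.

(7*t + 6)*(t + 4)*(t + 8)*(t - 4)

Among the possible rational roots, t = -6/7 is a root, giving the factor (7*t + 6) and quotient t³ + 8*t² - 16*t - 128.
Continuing, t = -8 is a root, giving the factor (t + 8) and quotient t² - 16.
The remaining quadratic factors as (t - 4)(t + 4).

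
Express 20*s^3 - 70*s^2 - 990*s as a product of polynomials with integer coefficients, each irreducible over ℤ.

10*s*(2*s + 11)*(s - 9)

Pull out the common factor 10*s, then factor the remaining trinomial.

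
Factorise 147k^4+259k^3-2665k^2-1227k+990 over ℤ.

(3k-11)(7k+6)(7k-3)(k+5)

Trying the rational-root candidates, k = -5 is a root, so (k+5) divides it; the quotient is 147k^3-476k^2-285k+198.
Continuing, k = 3/7 is a root, so (7k-3) is a factor; dividing leaves 21k^2-59k-66.
The remaining quadratic factors as (7k+6)(3k-11).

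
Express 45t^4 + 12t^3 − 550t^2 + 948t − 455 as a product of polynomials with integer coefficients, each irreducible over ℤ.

Trying the rational-root candidates, t = −13/3 is a root, so (3t + 13) divides it; the quotient is 15t^3 − 61t^2 + 81t − 35.
Then t = 7/5 is a root, giving the factor (5t − 7) and quotient 3t^2 − 8t + 5.
The remaining quadratic factors as (t − 1)(3t − 5).

(3t + 13)(3t − 5)(5t − 7)(t − 1)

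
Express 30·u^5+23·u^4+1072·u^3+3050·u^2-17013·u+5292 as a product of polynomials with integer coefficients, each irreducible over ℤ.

(2·u+9)·(3·u-1)·(5·u-12)·(u^2-u+49)

Among the possible rational roots, u = 1/3 is a root, so (3·u-1) divides it; the quotient is 10·u^4+11·u^3+361·u^2+1137·u-5292.
Continuing, u = -9/2 is a root, giving the factor (2·u+9) and quotient 5·u^3-17·u^2+257·u-588.
Then u = 12/5 is a root, giving the factor (5·u-12) and quotient u^2-u+49.
The quadratic u^2-u+49 has discriminant -195 < 0 and is irreducible over ℤ.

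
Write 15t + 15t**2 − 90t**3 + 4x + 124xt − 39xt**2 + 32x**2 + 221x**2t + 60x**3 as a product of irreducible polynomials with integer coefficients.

(3x − 2t + 1)(4x + 15t)(5x + 3t + 1)

Group: 3x(20x**2 + 87xt + 4x + 45t**2 + 15t) + (−2t + 1)(20x**2 + 87xt + 4x + 45t**2 + 15t); both groups contain (20x**2 + 87xt + 4x + 45t**2 + 15t), so (3x − 2t + 1) is a factor with cofactor 20x**2 + 87xt + 4x + 45t**2 + 15t.
The cofactor groups again: 20x**2 + 87xt + 4x + 45t**2 + 15t = 4x(5x + 3t + 1) + 15t(5x + 3t + 1); both groups contain (5x + 3t + 1), giving (4x + 15t)(5x + 3t + 1).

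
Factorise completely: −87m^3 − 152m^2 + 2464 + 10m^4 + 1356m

(2m − 11)(5m + 14)(m + 2)(m − 8)

Among the possible rational roots, m = −2 is a root, so (m + 2) is a factor; dividing leaves 10m^3 − 107m^2 + 62m + 1232.
Next, m = −14/5 is a root, so (5m + 14) is a factor; dividing leaves 2m^2 − 27m + 88.
The remaining quadratic factors as (m − 8)(2m − 11).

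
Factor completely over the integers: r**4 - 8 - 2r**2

Substitute u = r**2 to get a quadratic in u, then factor.
r**2 - 4 is a difference of squares.
r**2 + 2 is irreducible over ℤ (always positive, so no real roots).

(r + 2)(r - 2)(r**2 + 2)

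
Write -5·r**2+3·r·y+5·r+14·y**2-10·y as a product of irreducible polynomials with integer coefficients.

Group: -5·r·(r-2·y) + (-7·y+5)·(r-2·y); both groups contain (r-2·y).

-(5·r+7·y-5)·(r-2·y)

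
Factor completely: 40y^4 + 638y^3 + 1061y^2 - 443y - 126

By the rational root theorem, y = -14 is a root, so (y + 14) is a factor; dividing leaves 40y^3 + 78y^2 - 31y - 9.
Continuing, y = 1/2 is a root, so (2y - 1) is a factor; dividing leaves 20y^2 + 49y + 9.
The remaining quadratic factors as (5y + 1)(4y + 9).

(2y - 1)(4y + 9)(5y + 1)(y + 14)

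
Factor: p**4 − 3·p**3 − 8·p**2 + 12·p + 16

(p + 1)·(p + 2)·(p − 2)·(p − 4)

Trying the rational-root candidates, p = 4 is a root, so (p − 4) divides it; the quotient is p**3 + p**2 − 4·p − 4.
Continuing, p = −1 is a root, giving the factor (p + 1) and quotient p**2 − 4.
The remaining quadratic factors as (p − 2)(p + 2).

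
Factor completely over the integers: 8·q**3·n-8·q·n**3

8·n·q·(q-n)·(q+n)

Pull out the common factor 8·q·n; q**2-n**2 is a difference of squares.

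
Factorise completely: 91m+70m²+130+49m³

(7m+10)(7m²+13)

Group as (49m³+91m) + (70m²+130) = 7m(7m²+13) + 10(7m²+13).
Both groups share the factor (7m²+13).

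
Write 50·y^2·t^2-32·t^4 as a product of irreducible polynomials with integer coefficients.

Every term has a factor of 2·t^2. Then 25·y^2-16·t^2 = (5·y)² − (4·t)².

2·t^2·(5·y-4·t)·(5·y+4·t)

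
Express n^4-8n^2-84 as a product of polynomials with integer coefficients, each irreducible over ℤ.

(n^2+6)(n^2-14)

Substitute u = n^2 to get a quadratic in u, then factor.
n^2+6 is irreducible over ℤ (always positive, so no real roots).
n^2-14 is irreducible over ℤ (14 is not a perfect square).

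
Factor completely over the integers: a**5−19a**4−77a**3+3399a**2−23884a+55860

(a+14)(a−15)(a−7)(a**2−11a+38)

Trying the rational-root candidates, a = 15 is a root, so (a−15) divides it; the quotient is a**4−4a**3−137a**2+1344a−3724.
Continuing, a = 7 is a root, so (a−7) is a factor; dividing leaves a**3+3a**2−116a+532.
Then a = −14 is a root, so (a+14) is a factor; dividing leaves a**2−11a+38.
The quadratic a**2−11a+38 has discriminant −31 < 0 and is irreducible over ℤ.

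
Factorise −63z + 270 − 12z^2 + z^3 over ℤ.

(z + 6)(z − 15)(z − 3)

Testing divisors of the constant over divisors of the leading coefficient, z = 3 is a root, so (z − 3) is a factor; dividing leaves z^2 − 9z − 90.
The remaining quadratic factors as (z − 15)(z + 6).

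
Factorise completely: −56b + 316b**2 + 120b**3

Pull out the common factor 4b, then factor the remaining trinomial.

4b(5b + 14)(6b − 1)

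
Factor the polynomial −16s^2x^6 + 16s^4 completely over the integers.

Factor out 16s^2 first: what remains is s^2 − x^6.
Recognize a difference of squares with the parts s and x^3.

16s^2(s + x^3)(s − x^3)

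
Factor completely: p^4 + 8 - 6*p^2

Substitute u = p^2 to get a quadratic in u, then factor.
p^2 - 4 is a difference of squares.
p^2 - 2 is irreducible over ℤ (2 is not a perfect square).

(p + 2)*(p - 2)*(p^2 - 2)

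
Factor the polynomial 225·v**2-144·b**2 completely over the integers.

9·(5·v-4·b)·(5·v+4·b)

Every term has a factor of 9. Then 25·v**2-16·b**2 = (5·v)² − (4·b)².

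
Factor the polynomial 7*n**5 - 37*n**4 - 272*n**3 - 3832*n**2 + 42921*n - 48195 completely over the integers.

(7*n - 9)*(n - 7)*(n - 9)*(n**2 + 12*n + 85)

By the rational root theorem, n = 7 is a root, so (n - 7) is a factor; dividing leaves 7*n**4 + 12*n**3 - 188*n**2 - 5148*n + 6885.
Then n = 9/7 is a root, giving the factor (7*n - 9) and quotient n**3 + 3*n**2 - 23*n - 765.
Continuing, n = 9 is a root, so (n - 9) is a factor; dividing leaves n**2 + 12*n + 85.
The quadratic n**2 + 12*n + 85 has discriminant -196 < 0 and is irreducible over ℤ.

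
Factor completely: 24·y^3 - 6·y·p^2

6·y·(2·y - p)·(2·y + p)

Every term has a factor of 6·y. Then 4·y^2 - p^2 = (2·y)² − (p)².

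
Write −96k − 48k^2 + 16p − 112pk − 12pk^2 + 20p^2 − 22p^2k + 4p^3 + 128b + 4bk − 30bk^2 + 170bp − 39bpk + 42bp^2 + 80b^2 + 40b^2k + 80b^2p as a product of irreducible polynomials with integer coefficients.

(5b + 2p + 8)(8b + p − 6k)(2p + k + 2)

Group: 8b(10bp + 5bk + 10b + 4p^2 + 2pk + 20p + 8k + 16) + (p − 6k)(10bp + 5bk + 10b + 4p^2 + 2pk + 20p + 8k + 16); both groups contain (10bp + 5bk + 10b + 4p^2 + 2pk + 20p + 8k + 16), so (8b + p − 6k) is a factor with cofactor 10bp + 5bk + 10b + 4p^2 + 2pk + 20p + 8k + 16.
The cofactor groups again: 10bp + 5bk + 10b + 4p^2 + 2pk + 20p + 8k + 16 = 2p(5b + 2p + 8) + (k + 2)(5b + 2p + 8); both groups contain (5b + 2p + 8), giving (2p + k + 2)(5b + 2p + 8).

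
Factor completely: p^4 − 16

(p)⁴ − (2)⁴ = ((p)² − (2)²)((p)² + (2)²); the first factor splits again, the second (p^2 + 4) is irreducible.

(p + 2)(p − 2)(p^2 + 4)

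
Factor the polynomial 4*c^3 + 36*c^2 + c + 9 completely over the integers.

Group as (4*c^3 + c) + (36*c^2 + 9) = c*(4*c^2 + 1) + 9*(4*c^2 + 1).
Both groups share the factor (4*c^2 + 1).

(c + 9)*(4*c^2 + 1)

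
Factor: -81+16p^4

Difference of squares twice: with A = 2p and B = 3, A⁴ − B⁴ = (A² − B²)(A² + B²), and A² − B² factors again.

(2p+3)(2p-3)(4p^2+9)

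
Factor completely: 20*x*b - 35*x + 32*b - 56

(4*b - 7)*(5*x + 8)

Group as (20*x*b - 35*x) + (32*b - 56) = 5*x*(4*b - 7) + 8*(4*b - 7).
Both groups share the factor (4*b - 7).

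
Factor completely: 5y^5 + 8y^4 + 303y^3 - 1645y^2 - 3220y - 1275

Among the possible rational roots, y = 5 is a root, giving the factor (y - 5) and quotient 5y^4 + 33y^3 + 468y^2 + 695y + 255.
Continuing, y = -1 is a root, so (y + 1) divides it; the quotient is 5y^3 + 28y^2 + 440y + 255.
Then y = -3/5 is a root, so (5y + 3) is a factor; dividing leaves y^2 + 5y + 85.
The quadratic y^2 + 5y + 85 has discriminant -315 < 0 and is irreducible over ℤ.

(5y + 3)(y + 1)(y - 5)(y^2 + 5y + 85)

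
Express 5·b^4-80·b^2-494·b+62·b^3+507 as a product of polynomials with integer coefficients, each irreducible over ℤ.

(5·b-13)·(b+13)·(b+3)·(b-1)

Testing divisors of the constant over divisors of the leading coefficient, b = -3 is a root, so (b+3) is a factor; dividing leaves 5·b^3+47·b^2-221·b+169.
Next, b = 1 is a root, so (b-1) divides it; the quotient is 5·b^2+52·b-169.
The remaining quadratic factors as (5·b-13)(b+13).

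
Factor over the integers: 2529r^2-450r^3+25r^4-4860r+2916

(5r-6)(5r-9)(r-6)(r-9)

Testing divisors of the constant over divisors of the leading coefficient, r = 6/5 is a root, giving the factor (5r-6) and quotient 5r^3-84r^2+405r-486.
Next, r = 9/5 is a root, so (5r-9) is a factor; dividing leaves r^2-15r+54.
The remaining quadratic factors as (r-6)(r-9).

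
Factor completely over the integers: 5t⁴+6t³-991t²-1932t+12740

Among the possible rational roots, t = -5 is a root, so (t+5) divides it; the quotient is 5t³-19t²-896t+2548.
Next, t = 14/5 is a root, giving the factor (5t-14) and quotient t²-t-182.
The remaining quadratic factors as (t-14)(t+13).

(5t-14)(t+13)(t+5)(t-14)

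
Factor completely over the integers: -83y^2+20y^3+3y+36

By the rational root theorem, y = 4 is a root, so (y-4) is a factor; dividing leaves 20y^2-3y-9.
The remaining quadratic factors as (5y+3)(4y-3).

(4y-3)(5y+3)(y-4)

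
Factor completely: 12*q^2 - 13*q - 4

Need a pair with product 12·(-4) = -48 and sum -13: that's 3 and -16.
Split the middle term: 12*q^2 + 3*q - 16*q - 4 = 3*q*(4*q + 1) - 4*(4*q + 1).

(3*q - 4)*(4*q + 1)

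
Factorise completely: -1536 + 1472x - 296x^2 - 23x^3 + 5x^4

By the rational root theorem, x = 8/5 is a root, giving the factor (5x - 8) and quotient x^3 - 3x^2 - 64x + 192.
Continuing, x = 3 is a root, giving the factor (x - 3) and quotient x^2 - 64.
The remaining quadratic factors as (x + 8)(x - 8).

(5x - 8)(x + 8)(x - 3)(x - 8)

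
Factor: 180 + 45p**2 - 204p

3(3p - 10)(5p - 6)

Pull out the common factor 3, then factor the remaining trinomial.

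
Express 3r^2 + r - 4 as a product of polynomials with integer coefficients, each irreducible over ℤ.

Need a pair with product 3·(-4) = -12 and sum 1: that's 4 and -3.
Split the middle term: 3r^2 + 4r - 3r - 4 = r(3r + 4) - (3r + 4).

(3r + 4)(r - 1)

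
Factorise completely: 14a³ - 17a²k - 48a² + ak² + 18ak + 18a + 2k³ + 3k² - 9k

Group: 2a(7a² - 5ak - 24a - 2k² - 3k + 9) - k(7a² - 5ak - 24a - 2k² - 3k + 9); both groups contain (7a² - 5ak - 24a - 2k² - 3k + 9), so (2a - k) is a factor with cofactor 7a² - 5ak - 24a - 2k² - 3k + 9.
The cofactor groups again: 7a² - 5ak - 24a - 2k² - 3k + 9 = 7a(a - k - 3) + (2k - 3)(a - k - 3); both groups contain (a - k - 3), giving (7a + 2k - 3)(a - k - 3).

(2a - k)(7a + 2k - 3)(a - k - 3)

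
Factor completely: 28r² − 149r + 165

(4r − 15)(7r − 11)

Need a pair with product 28·165 = 4620 and sum −149: that's −44 and −105.
Split the middle term: 28r² − 44r − 105r + 165 = 4r(7r − 11) − 15(7r − 11).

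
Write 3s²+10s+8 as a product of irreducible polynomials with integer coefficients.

(3s+4)(s+2)

Need a pair with product 3·8 = 24 and sum 10: that's 4 and 6.
Split the middle term: 3s²+4s + 6s+8 = s(3s+4) + 2(3s+4).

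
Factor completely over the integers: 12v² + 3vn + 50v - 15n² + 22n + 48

(3v - 3n + 8)(4v + 5n + 6)

Group: 4v(3v - 3n + 8) + (5n + 6)(3v - 3n + 8); both groups contain (3v - 3n + 8).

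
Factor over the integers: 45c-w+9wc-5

Group as (9wc-w) + (45c-5) = w(9c-1) + 5(9c-1).
Both groups share the factor (9c-1).

(9c-1)(w+5)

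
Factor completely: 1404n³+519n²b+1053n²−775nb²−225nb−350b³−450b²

Group: 13n(108n²+123nb+81n+35b²+45b) − 10b(108n²+123nb+81n+35b²+45b); both groups contain (108n²+123nb+81n+35b²+45b), so (13n−10b) is a factor with cofactor 108n²+123nb+81n+35b²+45b.
The cofactor groups again: 108n²+123nb+81n+35b²+45b = 12n(9n+5b) + (7b+9)(9n+5b); both groups contain (9n+5b), giving (12n+7b+9)(9n+5b).

(13n−10b)(9n+5b)(12n+7b+9)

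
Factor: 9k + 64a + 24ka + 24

Group as (24ka + 9k) + (64a + 24) = 3k(8a + 3) + 8(8a + 3).
Both groups share the factor (8a + 3).

(3k + 8)(8a + 3)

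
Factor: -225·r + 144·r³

9·r·(4·r + 5)·(4·r - 5)

Factor out 9·r, leaving 16·r² - 25, which is a difference of two squares.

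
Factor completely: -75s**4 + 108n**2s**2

Pull out the common factor 3s**2; 36n**2 - 25s**2 is a difference of squares.

3s**2(6n + 5s)(6n - 5s)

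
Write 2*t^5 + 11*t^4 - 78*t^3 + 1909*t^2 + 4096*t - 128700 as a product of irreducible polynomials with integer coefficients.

(2*t - 13)*(t + 11)*(t + 9)*(t^2 - 8*t + 100)

Trying the rational-root candidates, t = -11 is a root, so (t + 11) divides it; the quotient is 2*t^4 - 11*t^3 + 43*t^2 + 1436*t - 11700.
Continuing, t = -9 is a root, so (t + 9) divides it; the quotient is 2*t^3 - 29*t^2 + 304*t - 1300.
Continuing, t = 13/2 is a root, so (2*t - 13) is a factor; dividing leaves t^2 - 8*t + 100.
The quadratic t^2 - 8*t + 100 has discriminant -336 < 0 and is irreducible over ℤ.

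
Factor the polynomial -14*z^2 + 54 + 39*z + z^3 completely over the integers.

(z + 1)*(z - 6)*(z - 9)

Trying the rational-root candidates, z = -1 is a root, giving the factor (z + 1) and quotient z^2 - 15*z + 54.
The remaining quadratic factors as (z - 9)(z - 6).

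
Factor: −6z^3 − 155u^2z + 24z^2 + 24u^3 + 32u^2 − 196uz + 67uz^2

Group: 3u(8u^2 − 49uz + 6z^2) + (−z + 4)(8u^2 − 49uz + 6z^2); both groups contain (8u^2 − 49uz + 6z^2), so (3u − z + 4) is a factor with cofactor 8u^2 − 49uz + 6z^2.
The cofactor groups again: 8u^2 − 49uz + 6z^2 = u(8u − z) − 6z(8u − z); both groups contain (8u − z), giving (u − 6z)(8u − z).

(3u − z + 4)(8u − z)(u − 6z)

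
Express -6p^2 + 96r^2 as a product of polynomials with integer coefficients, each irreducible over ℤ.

Every term has a factor of 6. Then 16r^2 - p^2 = (4r)² − (p)².

6(4r - p)(4r + p)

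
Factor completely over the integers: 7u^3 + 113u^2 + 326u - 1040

By the rational root theorem, u = -10 is a root, so (u + 10) divides it; the quotient is 7u^2 + 43u - 104.
The remaining quadratic factors as (7u - 13)(u + 8).

(7u - 13)(u + 10)(u + 8)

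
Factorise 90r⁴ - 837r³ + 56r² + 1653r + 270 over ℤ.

By the rational root theorem, r = -6/5 is a root, so (5r + 6) divides it; the quotient is 18r³ - 189r² + 238r + 45.
Continuing, r = 5/3 is a root, giving the factor (3r - 5) and quotient 6r² - 53r - 9.
The remaining quadratic factors as (6r + 1)(r - 9).

(3r - 5)(5r + 6)(6r + 1)(r - 9)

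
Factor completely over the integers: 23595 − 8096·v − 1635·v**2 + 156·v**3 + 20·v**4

By the rational root theorem, v = −13/2 is a root, so (2·v + 13) divides it; the quotient is 10·v**3 + 13·v**2 − 902·v + 1815.
Continuing, v = 15/2 is a root, giving the factor (2·v − 15) and quotient 5·v**2 + 44·v − 121.
The remaining quadratic factors as (5·v − 11)(v + 11).

(2·v + 13)·(2·v − 15)·(5·v − 11)·(v + 11)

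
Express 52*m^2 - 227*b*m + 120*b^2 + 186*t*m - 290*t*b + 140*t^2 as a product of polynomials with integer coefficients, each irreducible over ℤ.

Group: 14*t*(10*t - 15*b + 4*m) + (-8*b + 13*m)*(10*t - 15*b + 4*m); both groups contain (10*t - 15*b + 4*m).

(10*t - 15*b + 4*m)*(14*t - 8*b + 13*m)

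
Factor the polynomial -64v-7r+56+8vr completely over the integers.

(8v-7)(r-8)

Group as (8vr-64v) + (-7r+56) = 8v(r-8) - 7(r-8).
Both groups share the factor (r-8).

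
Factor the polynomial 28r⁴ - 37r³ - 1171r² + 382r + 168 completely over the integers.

Testing divisors of the constant over divisors of the leading coefficient, r = -6 is a root, so (r + 6) is a factor; dividing leaves 28r³ - 205r² + 59r + 28.
Next, r = 4/7 is a root, giving the factor (7r - 4) and quotient 4r² - 27r - 7.
The remaining quadratic factors as (4r + 1)(r - 7).

(4r + 1)(7r - 4)(r + 6)(r - 7)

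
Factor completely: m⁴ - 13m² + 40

(m² - 5)(m² - 8)

Substitute u = m² to get a quadratic in u, then factor.
m² - 5 is irreducible over ℤ (5 is not a perfect square).
m² - 8 is irreducible over ℤ (8 is not a perfect square).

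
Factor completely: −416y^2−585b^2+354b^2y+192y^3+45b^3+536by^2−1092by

(15b+8y)(3b+4y)(b+6y−13)

Group: b(45b^2+84by+32y^2) + (6y−13)(45b^2+84by+32y^2); both groups contain (45b^2+84by+32y^2), so (b+6y−13) is a factor with cofactor 45b^2+84by+32y^2.
The cofactor groups again: 45b^2+84by+32y^2 = 15b(3b+4y) + 8y(3b+4y); both groups contain (3b+4y), giving (15b+8y)(3b+4y).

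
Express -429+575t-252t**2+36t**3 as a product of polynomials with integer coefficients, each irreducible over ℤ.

Trying the rational-root candidates, t = 3 is a root, so (t-3) is a factor; dividing leaves 36t**2-144t+143.
The remaining quadratic factors as (6t-13)(6t-11).

(6t-11)(6t-13)(t-3)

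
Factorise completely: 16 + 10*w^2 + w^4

(w^2 + 2)*(w^2 + 8)

Substitute u = w^2 to get a quadratic in u, then factor.
w^2 + 2 is irreducible over ℤ (always positive, so no real roots).
w^2 + 8 is irreducible over ℤ (always positive, so no real roots).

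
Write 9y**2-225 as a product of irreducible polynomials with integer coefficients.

9(y+5)(y-5)

Every term has a factor of 9. Then y**2-25 = (y)² − (5)².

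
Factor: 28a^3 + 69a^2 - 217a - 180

Trying the rational-root candidates, a = -4 is a root, giving the factor (a + 4) and quotient 28a^2 - 43a - 45.
The remaining quadratic factors as (7a + 5)(4a - 9).

(4a - 9)(7a + 5)(a + 4)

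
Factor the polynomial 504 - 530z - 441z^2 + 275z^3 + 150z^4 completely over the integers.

Among the possible rational roots, z = 4/5 is a root, so (5z - 4) is a factor; dividing leaves 30z^3 + 79z^2 - 25z - 126.
Then z = -2 is a root, so (z + 2) is a factor; dividing leaves 30z^2 + 19z - 63.
The remaining quadratic factors as (5z + 9)(6z - 7).

(5z + 9)(5z - 4)(6z - 7)(z + 2)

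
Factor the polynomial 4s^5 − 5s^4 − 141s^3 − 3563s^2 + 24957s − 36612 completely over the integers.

Among the possible rational roots, s = 9/4 is a root, so (4s − 9) divides it; the quotient is s^4 + s^3 − 33s^2 − 965s + 4068.
Next, s = 4 is a root, giving the factor (s − 4) and quotient s^3 + 5s^2 − 13s − 1017.
Continuing, s = 9 is a root, giving the factor (s − 9) and quotient s^2 + 14s + 113.
The quadratic s^2 + 14s + 113 has discriminant −256 < 0 and is irreducible over ℤ.

(4s − 9)(s − 4)(s − 9)(s^2 + 14s + 113)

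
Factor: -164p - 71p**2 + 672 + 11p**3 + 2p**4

(2p - 7)(p + 4)(p + 8)(p - 3)

Trying the rational-root candidates, p = 7/2 is a root, giving the factor (2p - 7) and quotient p**3 + 9p**2 - 4p - 96.
Then p = -4 is a root, so (p + 4) divides it; the quotient is p**2 + 5p - 24.
The remaining quadratic factors as (p - 3)(p + 8).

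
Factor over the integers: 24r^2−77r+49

Need a pair with product 24·49 = 1176 and sum −77: that's −21 and −56.
Split the middle term: 24r^2−21r − 56r+49 = 3r(8r−7) − 7(8r−7).

(3r−7)(8r−7)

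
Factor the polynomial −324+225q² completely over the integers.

Factor out 9, leaving 25q²−36, which is a difference of two squares.

9(5q+6)(5q−6)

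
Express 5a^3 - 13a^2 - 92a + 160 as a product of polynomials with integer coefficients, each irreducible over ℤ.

Among the possible rational roots, a = 5 is a root, giving the factor (a - 5) and quotient 5a^2 + 12a - 32.
The remaining quadratic factors as (a + 4)(5a - 8).

(5a - 8)(a + 4)(a - 5)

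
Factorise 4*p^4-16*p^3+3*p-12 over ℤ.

(p-4)*(4*p^3+3)

Group as (4*p^4+3*p) + (-16*p^3-12) = p*(4*p^3+3) - 4*(4*p^3+3).
Both groups share the factor (4*p^3+3).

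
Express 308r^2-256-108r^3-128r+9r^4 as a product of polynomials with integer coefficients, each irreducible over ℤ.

By the rational root theorem, r = 2 is a root, giving the factor (r-2) and quotient 9r^3-90r^2+128r+128.
Continuing, r = 8/3 is a root, so (3r-8) is a factor; dividing leaves 3r^2-22r-16.
The remaining quadratic factors as (r-8)(3r+2).

(3r+2)(3r-8)(r-2)(r-8)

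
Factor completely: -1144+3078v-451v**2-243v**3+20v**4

(4v-11)(5v-2)(v+4)(v-13)

Among the possible rational roots, v = 13 is a root, so (v-13) divides it; the quotient is 20v**3+17v**2-230v+88.
Continuing, v = 11/4 is a root, so (4v-11) is a factor; dividing leaves 5v**2+18v-8.
The remaining quadratic factors as (5v-2)(v+4).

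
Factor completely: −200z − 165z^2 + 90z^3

Pull out the common factor 5z, then factor the remaining trinomial.

5z(3z − 8)(6z + 5)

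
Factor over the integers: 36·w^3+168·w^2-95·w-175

(6·w+5)·(6·w-7)·(w+5)

By the rational root theorem, w = 7/6 is a root, so (6·w-7) is a factor; dividing leaves 6·w^2+35·w+25.
The remaining quadratic factors as (w+5)(6·w+5).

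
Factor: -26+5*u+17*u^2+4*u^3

Trying the rational-root candidates, u = -13/4 is a root, so (4*u+13) is a factor; dividing leaves u^2+u-2.
The remaining quadratic factors as (u+2)(u-1).

(4*u+13)*(u+2)*(u-1)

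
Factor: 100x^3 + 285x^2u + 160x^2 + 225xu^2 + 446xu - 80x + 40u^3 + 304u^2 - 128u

(5x + 5u - 2)(5x + 8u)(4x + u + 8)

Group: 5x(20x^2 + 37xu + 40x + 8u^2 + 64u) + (5u - 2)(20x^2 + 37xu + 40x + 8u^2 + 64u); both groups contain (20x^2 + 37xu + 40x + 8u^2 + 64u), so (5x + 5u - 2) is a factor with cofactor 20x^2 + 37xu + 40x + 8u^2 + 64u.
The cofactor groups again: 20x^2 + 37xu + 40x + 8u^2 + 64u = 5x(4x + u + 8) + 8u(4x + u + 8); both groups contain (4x + u + 8), giving (5x + 8u)(4x + u + 8).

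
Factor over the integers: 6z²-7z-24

(2z+3)(3z-8)

Need a pair with product 6·(-24) = -144 and sum -7: that's -16 and 9.
Split the middle term: 6z²-16z + 9z-24 = 2z(3z-8) + 3(3z-8).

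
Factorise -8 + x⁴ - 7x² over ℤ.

Substitute u = x² to get a quadratic in u, then factor.
x² + 1 is irreducible over ℤ (sum of squares).
x² - 8 is irreducible over ℤ (8 is not a perfect square).

(x² + 1)(x² - 8)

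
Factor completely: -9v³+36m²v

9v(2m+v)(2m-v)

Factor out 9v, leaving 4m²-v², which is a difference of two squares.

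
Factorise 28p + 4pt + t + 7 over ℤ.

(4p + 1)(t + 7)

Group as (4pt + 28p) + (t + 7) = 4p(t + 7) + (t + 7).
Both groups share the factor (t + 7).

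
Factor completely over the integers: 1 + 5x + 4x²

(4x + 1)(x + 1)

Need a pair with product 4·1 = 4 and sum 5: that's 4 and 1.
Split the middle term: 4x² + 4x + x + 1 = 4x(x + 1) + (x + 1).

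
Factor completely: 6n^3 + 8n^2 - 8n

Pull out the common factor 2n, then factor the remaining trinomial.

2n(3n - 2)(n + 2)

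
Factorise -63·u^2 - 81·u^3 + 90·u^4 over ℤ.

9·u^2·(2·u + 1)·(5·u - 7)

Pull out the common factor 9·u^2, then factor the remaining trinomial.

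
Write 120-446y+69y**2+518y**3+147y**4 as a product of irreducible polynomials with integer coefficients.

Testing divisors of the constant over divisors of the leading coefficient, y = -10/7 is a root, giving the factor (7y+10) and quotient 21y**3+44y**2-53y+12.
Continuing, y = 1/3 is a root, so (3y-1) divides it; the quotient is 7y**2+17y-12.
The remaining quadratic factors as (7y-4)(y+3).

(3y-1)(7y+10)(7y-4)(y+3)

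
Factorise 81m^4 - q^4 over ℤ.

Write as (9m^2)² − (q^2)², then factor 9m^2 - q^2 once more.

(3m + q)(3m - q)(9m^2 + q^2)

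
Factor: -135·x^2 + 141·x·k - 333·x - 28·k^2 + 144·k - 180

Group: -9·x·(15·x - 4·k + 12) + (7·k - 15)·(15·x - 4·k + 12); both groups contain (15·x - 4·k + 12).

-(15·x - 4·k + 12)·(9·x - 7·k + 15)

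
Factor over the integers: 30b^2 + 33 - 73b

Need a pair with product 30·33 = 990 and sum -73: that's -55 and -18.
Split the middle term: 30b^2 - 55b - 18b + 33 = 5b(6b - 11) - 3(6b - 11).

(5b - 3)(6b - 11)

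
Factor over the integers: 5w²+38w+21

(5w+3)(w+7)

Need a pair with product 5·21 = 105 and sum 38: that's 35 and 3.
Split the middle term: 5w²+35w + 3w+21 = 5w(w+7) + 3(w+7).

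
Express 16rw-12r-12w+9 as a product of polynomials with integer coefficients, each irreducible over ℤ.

Group as (16rw-12r) + (-12w+9) = 4r(4w-3) - 3(4w-3).
Both groups share the factor (4w-3).

(4r-3)(4w-3)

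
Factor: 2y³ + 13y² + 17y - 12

Trying the rational-root candidates, y = 1/2 is a root, so (2y - 1) divides it; the quotient is y² + 7y + 12.
The remaining quadratic factors as (y + 4)(y + 3).

(2y - 1)(y + 3)(y + 4)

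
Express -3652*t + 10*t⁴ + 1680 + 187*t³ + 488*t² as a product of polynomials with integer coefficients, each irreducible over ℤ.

Testing divisors of the constant over divisors of the leading coefficient, t = -12 is a root, so (t + 12) divides it; the quotient is 10*t³ + 67*t² - 316*t + 140.
Then t = 14/5 is a root, so (5*t - 14) is a factor; dividing leaves 2*t² + 19*t - 10.
The remaining quadratic factors as (t + 10)(2*t - 1).

(2*t - 1)*(5*t - 14)*(t + 10)*(t + 12)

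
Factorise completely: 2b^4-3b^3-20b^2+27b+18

(2b+1)(b+3)(b-2)(b-3)

Trying the rational-root candidates, b = 3 is a root, giving the factor (b-3) and quotient 2b^3+3b^2-11b-6.
Continuing, b = -1/2 is a root, so (2b+1) is a factor; dividing leaves b^2+b-6.
The remaining quadratic factors as (b+3)(b-2).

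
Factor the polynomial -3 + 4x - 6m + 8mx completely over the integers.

(2m + 1)(4x - 3)

Group as (8mx - 6m) + (4x - 3) = 2m(4x - 3) + (4x - 3).
Both groups share the factor (4x - 3).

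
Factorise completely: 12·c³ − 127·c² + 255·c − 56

Testing divisors of the constant over divisors of the leading coefficient, c = 8 is a root, giving the factor (c − 8) and quotient 12·c² − 31·c + 7.
The remaining quadratic factors as (3·c − 7)(4·c − 1).

(3·c − 7)·(4·c − 1)·(c − 8)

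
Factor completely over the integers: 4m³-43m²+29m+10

(4m+1)(m-1)(m-10)

Testing divisors of the constant over divisors of the leading coefficient, m = -1/4 is a root, giving the factor (4m+1) and quotient m²-11m+10.
The remaining quadratic factors as (m-1)(m-10).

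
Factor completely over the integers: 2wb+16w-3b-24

(2w-3)(b+8)

Group as (2wb+16w) + (-3b-24) = 2w(b+8) - 3(b+8).
Both groups share the factor (b+8).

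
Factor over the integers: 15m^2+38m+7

(3m+7)(5m+1)

Need a pair with product 15·7 = 105 and sum 38: that's 35 and 3.
Split the middle term: 15m^2+35m + 3m+7 = 5m(3m+7) + (3m+7).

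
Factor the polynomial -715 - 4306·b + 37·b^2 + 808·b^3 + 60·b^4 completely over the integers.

(2·b + 5)·(5·b - 11)·(6·b + 1)·(b + 13)

Among the possible rational roots, b = -13 is a root, giving the factor (b + 13) and quotient 60·b^3 + 28·b^2 - 327·b - 55.
Next, b = -1/6 is a root, giving the factor (6·b + 1) and quotient 10·b^2 + 3·b - 55.
The remaining quadratic factors as (5·b - 11)(2·b + 5).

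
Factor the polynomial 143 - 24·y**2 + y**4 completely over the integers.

Substitute u = y**2 to get a quadratic in u, then factor.
y**2 - 13 is irreducible over ℤ (13 is not a perfect square).
y**2 - 11 is irreducible over ℤ (11 is not a perfect square).

(y**2 - 11)·(y**2 - 13)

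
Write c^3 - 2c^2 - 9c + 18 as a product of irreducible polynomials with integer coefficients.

(c + 3)(c - 2)(c - 3)

By the rational root theorem, c = 2 is a root, so (c - 2) is a factor; dividing leaves c^2 - 9.
The remaining quadratic factors as (c - 3)(c + 3).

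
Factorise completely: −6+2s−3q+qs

Group as (qs−3q) + (2s−6) = q(s−3) + 2(s−3).
Both groups share the factor (s−3).

(q+2)(s−3)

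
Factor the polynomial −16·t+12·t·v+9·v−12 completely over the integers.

Group as (12·t·v−16·t) + (9·v−12) = 4·t·(3·v−4) + 3·(3·v−4).
Both groups share the factor (3·v−4).

(3·v−4)·(4·t+3)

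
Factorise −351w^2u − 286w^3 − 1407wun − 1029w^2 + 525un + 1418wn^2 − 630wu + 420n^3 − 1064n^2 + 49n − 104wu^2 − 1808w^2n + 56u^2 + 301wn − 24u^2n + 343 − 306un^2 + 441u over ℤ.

Group: 11w(−26w^2 − 13wu − 188wn − 77w − 3un + 7u − 42n^2 + 77n + 49) + (8u − 10n + 7)(−26w^2 − 13wu − 188wn − 77w − 3un + 7u − 42n^2 + 77n + 49); both groups contain (−26w^2 − 13wu − 188wn − 77w − 3un + 7u − 42n^2 + 77n + 49), so (11w + 8u − 10n + 7) is a factor with cofactor −26w^2 − 13wu − 188wn − 77w − 3un + 7u − 42n^2 + 77n + 49.
The cofactor groups again: −26w^2 − 13wu − 188wn − 77w − 3un + 7u − 42n^2 + 77n + 49 = −13w(2w + u + 14n + 7) + (−3n + 7)(2w + u + 14n + 7); both groups contain (2w + u + 14n + 7), giving −(13w + 3n − 7)(2w + u + 14n + 7).

−(11w + 8u − 10n + 7)(2w + u + 14n + 7)(13w + 3n − 7)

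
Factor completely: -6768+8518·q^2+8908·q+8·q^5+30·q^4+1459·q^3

(2·q-1)·(4·q+9)·(q+4)·(q^2-2·q+188)

By the rational root theorem, q = 1/2 is a root, so (2·q-1) divides it; the quotient is 4·q^4+17·q^3+738·q^2+4628·q+6768.
Then q = -4 is a root, so (q+4) divides it; the quotient is 4·q^3+q^2+734·q+1692.
Continuing, q = -9/4 is a root, giving the factor (4·q+9) and quotient q^2-2·q+188.
The quadratic q^2-2·q+188 has discriminant -748 < 0 and is irreducible over ℤ.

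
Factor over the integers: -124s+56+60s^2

Pull out the common factor 4, then factor the remaining trinomial.

4(3s-2)(5s-7)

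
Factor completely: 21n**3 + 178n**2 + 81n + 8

By the rational root theorem, n = -1/3 is a root, giving the factor (3n + 1) and quotient 7n**2 + 57n + 8.
The remaining quadratic factors as (n + 8)(7n + 1).

(3n + 1)(7n + 1)(n + 8)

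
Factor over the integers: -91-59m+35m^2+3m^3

(3m-7)(m+1)(m+13)

By the rational root theorem, m = 7/3 is a root, so (3m-7) is a factor; dividing leaves m^2+14m+13.
The remaining quadratic factors as (m+1)(m+13).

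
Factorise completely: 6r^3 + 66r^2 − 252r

Pull out the common factor 6r, then factor the remaining trinomial.

6r(r + 14)(r − 3)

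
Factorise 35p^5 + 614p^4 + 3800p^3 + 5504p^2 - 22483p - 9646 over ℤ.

Trying the rational-root candidates, p = -2/5 is a root, giving the factor (5p + 2) and quotient 7p^4 + 120p^3 + 712p^2 + 816p - 4823.
Continuing, p = 13/7 is a root, so (7p - 13) divides it; the quotient is p^3 + 19p^2 + 137p + 371.
Then p = -7 is a root, so (p + 7) divides it; the quotient is p^2 + 12p + 53.
The quadratic p^2 + 12p + 53 has discriminant -68 < 0 and is irreducible over ℤ.

(5p + 2)(7p - 13)(p + 7)(p^2 + 12p + 53)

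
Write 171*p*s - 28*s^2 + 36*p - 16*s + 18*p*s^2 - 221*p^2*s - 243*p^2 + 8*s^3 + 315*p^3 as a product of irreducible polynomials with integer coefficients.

(5*p - 2*s - 1)*(7*p + s - 4)*(9*p - 4*s)

Group: 7*p*(45*p^2 - 38*p*s - 9*p + 8*s^2 + 4*s) + (s - 4)*(45*p^2 - 38*p*s - 9*p + 8*s^2 + 4*s); both groups contain (45*p^2 - 38*p*s - 9*p + 8*s^2 + 4*s), so (7*p + s - 4) is a factor with cofactor 45*p^2 - 38*p*s - 9*p + 8*s^2 + 4*s.
The cofactor groups again: 45*p^2 - 38*p*s - 9*p + 8*s^2 + 4*s = 9*p*(5*p - 2*s - 1) - 4*s*(5*p - 2*s - 1); both groups contain (5*p - 2*s - 1), giving (9*p - 4*s)*(5*p - 2*s - 1).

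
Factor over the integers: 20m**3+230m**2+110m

Pull out the common factor 10m, then factor the remaining trinomial.

10m(2m+1)(m+11)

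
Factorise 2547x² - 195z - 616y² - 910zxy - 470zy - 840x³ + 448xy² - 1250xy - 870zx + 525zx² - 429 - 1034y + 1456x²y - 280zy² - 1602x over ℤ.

(5z - 8x + 11)(15x + 4y + 3)(7x - 14y - 13)

Group: 15x(35zx - 70zy - 65z - 56x² + 112xy + 181x - 154y - 143) + (4y + 3)(35zx - 70zy - 65z - 56x² + 112xy + 181x - 154y - 143); both groups contain (35zx - 70zy - 65z - 56x² + 112xy + 181x - 154y - 143), so (15x + 4y + 3) is a factor with cofactor 35zx - 70zy - 65z - 56x² + 112xy + 181x - 154y - 143.
The cofactor groups again: 35zx - 70zy - 65z - 56x² + 112xy + 181x - 154y - 143 = 7x(5z - 8x + 11) + (-14y - 13)(5z - 8x + 11); both groups contain (5z - 8x + 11), giving (7x - 14y - 13)(5z - 8x + 11).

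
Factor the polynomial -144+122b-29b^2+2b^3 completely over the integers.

(2b-9)(b-2)(b-8)

Testing divisors of the constant over divisors of the leading coefficient, b = 9/2 is a root, so (2b-9) is a factor; dividing leaves b^2-10b+16.
The remaining quadratic factors as (b-2)(b-8).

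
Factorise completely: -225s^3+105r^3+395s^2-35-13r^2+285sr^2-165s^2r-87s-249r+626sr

Group: 9s(-25s^2-10sr+30s+35r^2+54r+7) + (3r-5)(-25s^2-10sr+30s+35r^2+54r+7); both groups contain (-25s^2-10sr+30s+35r^2+54r+7), so (9s+3r-5) is a factor with cofactor -25s^2-10sr+30s+35r^2+54r+7.
The cofactor groups again: -25s^2-10sr+30s+35r^2+54r+7 = -5s(5s+7r+1) + (5r+7)(5s+7r+1); both groups contain (5s+7r+1), giving -(5s-5r-7)(5s+7r+1).

-(5s-5r-7)(9s+3r-5)(5s+7r+1)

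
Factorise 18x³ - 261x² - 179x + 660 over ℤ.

Among the possible rational roots, x = 4/3 is a root, giving the factor (3x - 4) and quotient 6x² - 79x - 165.
The remaining quadratic factors as (6x + 11)(x - 15).

(3x - 4)(6x + 11)(x - 15)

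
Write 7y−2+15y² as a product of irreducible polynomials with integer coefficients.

Need a pair with product 15·(−2) = −30 and sum 7: that's −3 and 10.
Split the middle term: 15y²−3y + 10y−2 = 3y(5y−1) + 2(5y−1).

(3y+2)(5y−1)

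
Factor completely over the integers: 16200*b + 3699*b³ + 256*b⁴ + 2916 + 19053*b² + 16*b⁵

(4*b + 1)*(4*b + 3)*(b + 6)*(b² + 9*b + 162)

By the rational root theorem, b = -3/4 is a root, so (4*b + 3) divides it; the quotient is 4*b⁴ + 61*b³ + 879*b² + 4104*b + 972.
Continuing, b = -1/4 is a root, giving the factor (4*b + 1) and quotient b³ + 15*b² + 216*b + 972.
Continuing, b = -6 is a root, so (b + 6) divides it; the quotient is b² + 9*b + 162.
The quadratic b² + 9*b + 162 has discriminant -567 < 0 and is irreducible over ℤ.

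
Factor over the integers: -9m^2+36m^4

9m^2(2m+1)(2m-1)

Factor out 9m^2, leaving 4m^2-1, which is a difference of two squares.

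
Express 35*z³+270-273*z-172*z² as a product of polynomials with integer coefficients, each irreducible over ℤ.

Among the possible rational roots, z = 5/7 is a root, giving the factor (7*z-5) and quotient 5*z²-21*z-54.
The remaining quadratic factors as (z-6)(5*z+9).

(5*z+9)*(7*z-5)*(z-6)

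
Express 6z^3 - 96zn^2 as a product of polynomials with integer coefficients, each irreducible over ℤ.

Every term has a factor of 6z. Then z^2 - 16n^2 = (z)² − (4n)².

6z(z - 4n)(z + 4n)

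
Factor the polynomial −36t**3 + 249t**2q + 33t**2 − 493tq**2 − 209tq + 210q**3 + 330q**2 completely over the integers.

Group: 12t(−3t**2 + 19tq − 30q**2) + (−7q − 11)(−3t**2 + 19tq − 30q**2); both groups contain (−3t**2 + 19tq − 30q**2), so (12t − 7q − 11) is a factor with cofactor −3t**2 + 19tq − 30q**2.
The cofactor groups again: −3t**2 + 19tq − 30q**2 = −t(3t − 10q) + 3q(3t − 10q); both groups contain (3t − 10q), giving −(t − 3q)(3t − 10q).

−(3t − 10q)(t − 3q)(12t − 7q − 11)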